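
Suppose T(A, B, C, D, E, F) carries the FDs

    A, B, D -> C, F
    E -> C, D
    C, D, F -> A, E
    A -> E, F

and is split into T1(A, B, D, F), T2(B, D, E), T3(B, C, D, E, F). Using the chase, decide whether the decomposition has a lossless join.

No

Chase test. Columns are A, B, C, D, E, F; row i has aⱼ where attribute j ∈ Ti, else bᵢⱼ.
Initial tableau (one row per fragment):
  row 1: a1 a2 b13 a4 b15 a6
  row 2: b21 a2 b23 a4 a5 b26
  row 3: b31 a2 a3 a4 a5 a6
Rows 2 and 3 agree on E; apply E→C, D and equate their C, D entries.
No row becomes fully distinguished — the join is lossy.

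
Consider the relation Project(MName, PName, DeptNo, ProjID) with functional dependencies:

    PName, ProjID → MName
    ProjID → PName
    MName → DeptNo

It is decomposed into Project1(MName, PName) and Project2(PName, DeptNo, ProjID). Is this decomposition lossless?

Common attributes: Project1 ∩ Project2 = {PName}.
No dependency enlarges {PName}, so (PName)⁺ = {PName}.
The closure contains neither all of Project1 = {MName, PName} nor all of Project2 = {PName, DeptNo, ProjID}, so the common attributes are not a superkey of either fragment. The join is lossy.

No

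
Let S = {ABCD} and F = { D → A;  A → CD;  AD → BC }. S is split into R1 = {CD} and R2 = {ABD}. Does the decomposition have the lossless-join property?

Yes

Common attributes: R1 ∩ R2 = {D}.
Closure of {D}: D → A applies, adding A; A → CD applies, adding C; AD → BC applies, adding B. So (D)⁺ = {ABCD}.
This closure contains every attribute of R1, so R1 ∩ R2 → R1. The join is lossless.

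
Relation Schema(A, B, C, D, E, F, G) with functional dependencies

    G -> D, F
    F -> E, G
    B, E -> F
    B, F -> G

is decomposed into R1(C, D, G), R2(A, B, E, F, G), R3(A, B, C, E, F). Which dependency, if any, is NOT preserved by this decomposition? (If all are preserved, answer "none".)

none

G → D, F: restricted closure across fragments reaches D, F.
F → E, G lies within R2.
B, E → F lies within R2.
B, F → G lies within R2.
Every dependency is enforceable on the fragments, so the decomposition is dependency-preserving.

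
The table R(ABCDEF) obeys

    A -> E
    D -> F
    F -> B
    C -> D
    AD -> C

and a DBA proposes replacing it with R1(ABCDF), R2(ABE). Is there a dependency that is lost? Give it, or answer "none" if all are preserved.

A → E lies within R2.
D → F lies within R1.
F → B lies within R1.
C → D lies within R1.
AD → C lies within R1.
Every dependency is enforceable on the fragments, so the decomposition is dependency-preserving.

none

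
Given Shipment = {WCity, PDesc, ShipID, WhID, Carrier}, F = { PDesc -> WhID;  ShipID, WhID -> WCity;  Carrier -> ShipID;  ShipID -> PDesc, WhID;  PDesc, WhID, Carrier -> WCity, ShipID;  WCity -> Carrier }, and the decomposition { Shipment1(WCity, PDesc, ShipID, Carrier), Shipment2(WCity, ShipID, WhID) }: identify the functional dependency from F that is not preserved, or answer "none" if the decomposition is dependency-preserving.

PDesc -> WhID

Check PDesc → WhID: no single fragment contains all of {PDesc, WhID}, and the restricted closure of {PDesc} across the fragments never reaches {WhID}.
ShipID, WhID → WCity is preserved.
Carrier → ShipID is preserved.
ShipID → PDesc, WhID is preserved.
PDesc, WhID, Carrier → WCity, ShipID is preserved.
WCity → Carrier is preserved.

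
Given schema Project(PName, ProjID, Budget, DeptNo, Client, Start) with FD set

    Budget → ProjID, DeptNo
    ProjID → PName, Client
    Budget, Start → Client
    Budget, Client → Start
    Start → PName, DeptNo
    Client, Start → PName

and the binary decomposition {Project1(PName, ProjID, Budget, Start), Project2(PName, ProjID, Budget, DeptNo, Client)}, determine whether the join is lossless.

Yes

Common attributes: Project1 ∩ Project2 = {PName, ProjID, Budget}.
Closure of {PName, ProjID, Budget}: Budget → ProjID, DeptNo applies, adding DeptNo; ProjID → PName, Client applies, adding Client; Budget, Client → Start applies, adding Start. So (PName, ProjID, Budget)⁺ = {PName, ProjID, Budget, DeptNo, Client, Start}.
This closure contains every attribute of Project1, so Project1 ∩ Project2 → Project1. The join is lossless.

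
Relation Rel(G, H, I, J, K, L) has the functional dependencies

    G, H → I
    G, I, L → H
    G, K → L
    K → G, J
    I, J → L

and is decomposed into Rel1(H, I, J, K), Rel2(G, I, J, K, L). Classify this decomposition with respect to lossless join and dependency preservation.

Lossless test: (I, J, K)⁺ = {G, H, I, J, K, L}, which contains all of one fragment — lossless.
Dependency preservation: the restricted closure of {G, H} across the fragments never reaches {I}, so G, H → I cannot be enforced without a join — not preserved.

lossless but not dependency-preserving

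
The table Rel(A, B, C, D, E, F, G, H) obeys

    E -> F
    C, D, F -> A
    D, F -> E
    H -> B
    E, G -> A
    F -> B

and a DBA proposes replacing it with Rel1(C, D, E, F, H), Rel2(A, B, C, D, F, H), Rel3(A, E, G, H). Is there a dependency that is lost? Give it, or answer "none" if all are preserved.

none

E → F lies within Rel1.
C, D, F → A lies within Rel2.
D, F → E lies within Rel1.
H → B lies within Rel2.
E, G → A lies within Rel3.
F → B lies within Rel2.
Every dependency is enforceable on the fragments, so the decomposition is dependency-preserving.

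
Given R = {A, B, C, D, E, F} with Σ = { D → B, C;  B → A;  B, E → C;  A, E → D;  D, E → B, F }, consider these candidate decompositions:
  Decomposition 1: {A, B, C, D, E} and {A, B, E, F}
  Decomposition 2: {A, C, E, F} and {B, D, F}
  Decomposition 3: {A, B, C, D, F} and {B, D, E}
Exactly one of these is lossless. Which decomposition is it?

Decomposition 1

Decomposition 1: common = {A, B, E}, closure = {A, B, C, D, E, F} → lossless.
Decomposition 2: common = {F}, closure = {F} → lossy.
Decomposition 3: common = {B, D}, closure = {A, B, C, D} → lossy.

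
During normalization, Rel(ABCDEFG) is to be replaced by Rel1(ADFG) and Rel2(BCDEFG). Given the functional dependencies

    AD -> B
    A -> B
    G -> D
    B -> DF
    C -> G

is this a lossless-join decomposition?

No

Common attributes: Rel1 ∩ Rel2 = {DFG}.
No dependency enlarges {DFG}, so (DFG)⁺ = {DFG}.
The closure contains neither all of Rel1 = {ADFG} nor all of Rel2 = {BCDEFG}, so the common attributes are not a superkey of either fragment. The join is lossy.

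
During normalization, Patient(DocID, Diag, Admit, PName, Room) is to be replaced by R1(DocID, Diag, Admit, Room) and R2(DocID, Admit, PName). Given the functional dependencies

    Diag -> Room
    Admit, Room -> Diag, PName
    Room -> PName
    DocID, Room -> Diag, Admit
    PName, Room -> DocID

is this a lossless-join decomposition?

Common attributes: R1 ∩ R2 = {DocID, Admit}.
No dependency enlarges {DocID, Admit}, so (DocID, Admit)⁺ = {DocID, Admit}.
The closure contains neither all of R1 = {DocID, Diag, Admit, Room} nor all of R2 = {DocID, Admit, PName}, so the common attributes are not a superkey of either fragment. The join is lossy.

No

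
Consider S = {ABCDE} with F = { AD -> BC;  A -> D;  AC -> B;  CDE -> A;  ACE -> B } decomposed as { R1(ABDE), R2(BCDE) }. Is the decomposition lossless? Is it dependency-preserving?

Lossless test: (BDE)⁺ = {BDE}, which is a superkey of neither fragment — lossy.
Dependency preservation: the restricted closure of {AD} across the fragments never reaches {BC}, so AD → BC cannot be enforced without a join — not preserved.

lossy and not dependency-preserving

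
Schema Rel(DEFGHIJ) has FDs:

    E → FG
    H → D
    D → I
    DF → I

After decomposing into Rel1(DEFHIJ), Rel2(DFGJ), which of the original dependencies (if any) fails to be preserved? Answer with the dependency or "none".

E → FG

Check E → FG: no single fragment contains all of {EFG}, and the restricted closure of {E} across the fragments never reaches {FG}.
H → D is preserved.
D → I is preserved.
DF → I is preserved.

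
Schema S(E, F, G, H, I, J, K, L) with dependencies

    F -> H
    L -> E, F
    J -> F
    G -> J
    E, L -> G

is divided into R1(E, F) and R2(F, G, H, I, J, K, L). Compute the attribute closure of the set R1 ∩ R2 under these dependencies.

F, H

R1 ∩ R2 = {F}.
F → H applies, adding H
Closure: {F, H}.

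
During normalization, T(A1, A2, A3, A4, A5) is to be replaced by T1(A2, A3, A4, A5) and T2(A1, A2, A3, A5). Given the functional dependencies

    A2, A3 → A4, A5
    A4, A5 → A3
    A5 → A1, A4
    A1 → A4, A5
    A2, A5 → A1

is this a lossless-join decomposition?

Yes

Common attributes: T1 ∩ T2 = {A2, A3, A5}.
Closure of {A2, A3, A5}: A2, A3 → A4, A5 applies, adding A4; A5 → A1, A4 applies, adding A1. So (A2, A3, A5)⁺ = {A1, A2, A3, A4, A5}.
This closure contains every attribute of T1, so T1 ∩ T2 → T1. The join is lossless.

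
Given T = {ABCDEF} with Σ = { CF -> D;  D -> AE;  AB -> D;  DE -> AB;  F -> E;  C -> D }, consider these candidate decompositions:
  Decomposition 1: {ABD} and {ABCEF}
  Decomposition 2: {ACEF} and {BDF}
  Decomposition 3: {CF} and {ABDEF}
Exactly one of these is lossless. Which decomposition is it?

Decomposition 1: common = {AB}, closure = {ABDE} → lossless.
Decomposition 2: common = {F}, closure = {EF} → lossy.
Decomposition 3: common = {F}, closure = {EF} → lossy.

Decomposition 1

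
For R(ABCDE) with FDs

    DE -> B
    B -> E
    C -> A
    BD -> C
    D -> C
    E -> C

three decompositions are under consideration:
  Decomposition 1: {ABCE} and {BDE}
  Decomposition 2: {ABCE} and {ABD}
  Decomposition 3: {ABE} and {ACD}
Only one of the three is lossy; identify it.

Decomposition 1: common = {BE}, closure = {ABCE} → lossless.
Decomposition 2: common = {AB}, closure = {ABCE} → lossless.
Decomposition 3: common = {A}, closure = {A} → lossy.

Decomposition 3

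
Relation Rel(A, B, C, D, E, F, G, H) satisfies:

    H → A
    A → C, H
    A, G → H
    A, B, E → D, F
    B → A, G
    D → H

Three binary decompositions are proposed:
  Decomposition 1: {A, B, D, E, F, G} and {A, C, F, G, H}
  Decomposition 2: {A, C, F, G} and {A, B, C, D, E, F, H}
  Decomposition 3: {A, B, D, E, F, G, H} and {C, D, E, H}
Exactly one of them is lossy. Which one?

Decomposition 2

Decomposition 1: common = {A, F, G}, closure = {A, C, F, G, H} → lossless.
Decomposition 2: common = {A, C, F}, closure = {A, C, F, H} → lossy.
Decomposition 3: common = {D, E, H}, closure = {A, C, D, E, H} → lossless.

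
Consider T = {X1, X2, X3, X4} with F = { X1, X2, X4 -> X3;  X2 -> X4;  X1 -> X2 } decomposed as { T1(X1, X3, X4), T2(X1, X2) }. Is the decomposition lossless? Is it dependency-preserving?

Lossless test: (X1)⁺ = {X1, X2, X3, X4}, which contains all of one fragment — lossless.
Dependency preservation: the restricted closure of {X2} across the fragments never reaches {X4}, so X2 → X4 cannot be enforced without a join — not preserved.

lossless but not dependency-preserving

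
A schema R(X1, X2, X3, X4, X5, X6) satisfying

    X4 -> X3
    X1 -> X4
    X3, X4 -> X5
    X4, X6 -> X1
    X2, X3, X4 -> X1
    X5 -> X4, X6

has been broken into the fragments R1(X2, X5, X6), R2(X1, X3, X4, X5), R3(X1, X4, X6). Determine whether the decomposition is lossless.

Chase test. Columns are X1, X2, X3, X4, X5, X6; row i has aⱼ where attribute j ∈ Ri, else bᵢⱼ.
Initial tableau (one row per fragment):
  row 1: b11 a2 b13 b14 a5 a6
  row 2: a1 b22 a3 a4 a5 b26
  row 3: a1 b32 b33 a4 b35 a6
Rows 2 and 3 agree on X4; apply X4→X3 and equate their X3 entries.
Rows 2 and 3 agree on X3, X4; apply X3, X4→X5 and equate their X5 entries.
Rows 1 and 2 agree on X5; apply X5→X4, X6 and equate their X4, X6 entries.
Rows 1 and 2 agree on X4; apply X4→X3 and equate their X3 entries.
Rows 1 and 2 agree on X4, X6; apply X4, X6→X1 and equate their X1 entries.
Row 1 is now all distinguished symbols — the join is lossless.

Yes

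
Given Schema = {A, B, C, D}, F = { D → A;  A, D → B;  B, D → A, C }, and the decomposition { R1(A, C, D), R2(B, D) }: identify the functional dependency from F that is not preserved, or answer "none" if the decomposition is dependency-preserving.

D → A lies within R1.
A, D → B: restricted closure across fragments reaches B.
B, D → A, C: restricted closure across fragments reaches A, C.
Every dependency is enforceable on the fragments, so the decomposition is dependency-preserving.

none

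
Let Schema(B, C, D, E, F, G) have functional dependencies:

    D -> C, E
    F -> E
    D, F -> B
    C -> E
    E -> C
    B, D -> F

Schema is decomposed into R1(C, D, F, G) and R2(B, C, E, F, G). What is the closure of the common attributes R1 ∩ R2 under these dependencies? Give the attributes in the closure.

R1 ∩ R2 = {C, F, G}.
F → E applies, adding E
Closure: {C, E, F, G}.

C, E, F, G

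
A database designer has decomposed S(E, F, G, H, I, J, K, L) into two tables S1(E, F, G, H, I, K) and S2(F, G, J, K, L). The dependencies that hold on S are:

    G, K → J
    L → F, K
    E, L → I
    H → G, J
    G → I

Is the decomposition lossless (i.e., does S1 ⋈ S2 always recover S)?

No

Common attributes: S1 ∩ S2 = {F, G, K}.
Closure of {F, G, K}: G, K → J applies, adding J; G → I applies, adding I. So (F, G, K)⁺ = {F, G, I, J, K}.
The closure contains neither all of S1 = {E, F, G, H, I, K} nor all of S2 = {F, G, J, K, L}, so the common attributes are not a superkey of either fragment. The join is lossy.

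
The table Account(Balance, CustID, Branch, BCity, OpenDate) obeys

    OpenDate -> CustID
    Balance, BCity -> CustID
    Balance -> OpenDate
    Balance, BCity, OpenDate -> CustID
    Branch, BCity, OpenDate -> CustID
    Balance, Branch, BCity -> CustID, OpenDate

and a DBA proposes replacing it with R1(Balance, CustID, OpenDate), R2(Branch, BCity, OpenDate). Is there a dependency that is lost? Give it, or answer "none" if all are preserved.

none

OpenDate → CustID lies within R1.
Balance, BCity → CustID: restricted closure across fragments reaches CustID.
Balance → OpenDate lies within R1.
Balance, BCity, OpenDate → CustID: restricted closure across fragments reaches CustID.
Branch, BCity, OpenDate → CustID: restricted closure across fragments reaches CustID.
Balance, Branch, BCity → CustID, OpenDate: restricted closure across fragments reaches CustID, OpenDate.
Every dependency is enforceable on the fragments, so the decomposition is dependency-preserving.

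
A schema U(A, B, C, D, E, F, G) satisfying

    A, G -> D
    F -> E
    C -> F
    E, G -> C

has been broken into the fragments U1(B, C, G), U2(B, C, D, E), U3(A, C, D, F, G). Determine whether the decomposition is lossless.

No

Chase test. Columns are A, B, C, D, E, F, G; row i has aⱼ where attribute j ∈ Ui, else bᵢⱼ.
Initial tableau (one row per fragment):
  row 1: b11 a2 a3 b14 b15 b16 a7
  row 2: b21 a2 a3 a4 a5 b26 b27
  row 3: a1 b32 a3 a4 b35 a6 a7
Rows 1 and 2 agree on C; apply C→F and equate their F entries.
Rows 1 and 3 agree on C; apply C→F and equate their F entries.
Rows 1 and 2 agree on F; apply F→E and equate their E entries.
Rows 1 and 3 agree on F; apply F→E and equate their E entries.
No row becomes fully distinguished — the join is lossy.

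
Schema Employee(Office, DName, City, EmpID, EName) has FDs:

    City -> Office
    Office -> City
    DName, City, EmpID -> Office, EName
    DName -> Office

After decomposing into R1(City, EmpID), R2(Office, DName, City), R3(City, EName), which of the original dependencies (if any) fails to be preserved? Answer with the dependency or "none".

DName, City, EmpID -> Office, EName

Check DName, City, EmpID → Office, EName: no single fragment contains all of {Office, DName, City, EmpID, EName}, and the restricted closure of {DName, City, EmpID} across the fragments never reaches {Office, EName}.
City → Office is preserved.
Office → City is preserved.
DName → Office is preserved.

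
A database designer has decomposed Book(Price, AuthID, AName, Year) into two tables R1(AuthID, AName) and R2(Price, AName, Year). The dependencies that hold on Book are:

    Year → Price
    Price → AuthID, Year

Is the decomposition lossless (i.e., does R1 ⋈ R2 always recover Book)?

No

Common attributes: R1 ∩ R2 = {AName}.
No dependency enlarges {AName}, so (AName)⁺ = {AName}.
The closure contains neither all of R1 = {AuthID, AName} nor all of R2 = {Price, AName, Year}, so the common attributes are not a superkey of either fragment. The join is lossy.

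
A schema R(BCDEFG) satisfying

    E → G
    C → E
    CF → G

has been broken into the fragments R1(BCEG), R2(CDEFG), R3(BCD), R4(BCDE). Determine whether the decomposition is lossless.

Chase test. Columns are BCDEFG; row i has aⱼ where attribute j ∈ Ri, else bᵢⱼ.
Initial tableau (one row per fragment):
  row 1: a1 a2 b13 a4 b15 a6
  row 2: b21 a2 a3 a4 a5 a6
  row 3: a1 a2 a3 b34 b35 b36
  row 4: a1 a2 a3 a4 b45 b46
Rows 1 and 4 agree on E; apply E→G and equate their G entries.
Rows 1 and 3 agree on C; apply C→E and equate their E entries.
Rows 1 and 3 agree on E; apply E→G and equate their G entries.
No row becomes fully distinguished — the join is lossy.

No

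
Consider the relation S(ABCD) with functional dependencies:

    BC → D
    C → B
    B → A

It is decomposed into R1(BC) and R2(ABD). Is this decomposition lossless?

No

Common attributes: R1 ∩ R2 = {B}.
Closure of {B}: B → A applies, adding A. So (B)⁺ = {AB}.
The closure contains neither all of R1 = {BC} nor all of R2 = {ABD}, so the common attributes are not a superkey of either fragment. The join is lossy.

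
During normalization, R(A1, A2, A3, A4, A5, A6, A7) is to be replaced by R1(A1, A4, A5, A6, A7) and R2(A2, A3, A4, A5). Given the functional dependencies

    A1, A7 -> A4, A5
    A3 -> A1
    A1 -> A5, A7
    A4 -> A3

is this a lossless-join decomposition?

Common attributes: R1 ∩ R2 = {A4, A5}.
Closure of {A4, A5}: A4 → A3 applies, adding A3; A3 → A1 applies, adding A1; A1 → A5, A7 applies, adding A7. So (A4, A5)⁺ = {A1, A3, A4, A5, A7}.
The closure contains neither all of R1 = {A1, A4, A5, A6, A7} nor all of R2 = {A2, A3, A4, A5}, so the common attributes are not a superkey of either fragment. The join is lossy.

No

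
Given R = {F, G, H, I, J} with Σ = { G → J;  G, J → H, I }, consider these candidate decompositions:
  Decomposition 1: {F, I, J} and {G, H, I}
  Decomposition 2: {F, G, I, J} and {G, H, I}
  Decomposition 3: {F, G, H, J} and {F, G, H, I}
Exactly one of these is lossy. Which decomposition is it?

Decomposition 1

Decomposition 1: common = {I}, closure = {I} → lossy.
Decomposition 2: common = {G, I}, closure = {G, H, I, J} → lossless.
Decomposition 3: common = {F, G, H}, closure = {F, G, H, I, J} → lossless.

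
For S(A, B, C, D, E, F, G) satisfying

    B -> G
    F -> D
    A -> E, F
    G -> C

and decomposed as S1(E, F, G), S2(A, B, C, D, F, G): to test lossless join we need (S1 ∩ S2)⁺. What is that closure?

S1 ∩ S2 = {F, G}.
F → D applies, adding D
G → C applies, adding C
Closure: {C, D, F, G}.

C, D, F, G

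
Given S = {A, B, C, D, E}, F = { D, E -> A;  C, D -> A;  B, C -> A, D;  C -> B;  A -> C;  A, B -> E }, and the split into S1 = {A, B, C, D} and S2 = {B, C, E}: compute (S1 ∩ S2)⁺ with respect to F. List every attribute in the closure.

A, B, C, D, E

S1 ∩ S2 = {B, C}.
B, C → A, D applies, adding A, D
A, B → E applies, adding E
Closure: {A, B, C, D, E}.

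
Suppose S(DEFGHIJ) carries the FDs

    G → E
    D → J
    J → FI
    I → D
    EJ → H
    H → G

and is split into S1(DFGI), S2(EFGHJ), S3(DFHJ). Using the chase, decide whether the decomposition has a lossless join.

Yes

Chase test. Columns are DEFGHIJ; row i has aⱼ where attribute j ∈ Si, else bᵢⱼ.
Initial tableau (one row per fragment):
  row 1: a1 b12 a3 a4 b15 a6 b17
  row 2: b21 a2 a3 a4 a5 b26 a7
  row 3: a1 b32 a3 b34 a5 b36 a7
Rows 1 and 2 agree on G; apply G→E and equate their E entries.
Rows 1 and 3 agree on D; apply D→J and equate their J entries.
Rows 1 and 2 agree on J; apply J→FI and equate their FI entries.
Rows 1 and 3 agree on J; apply J→FI and equate their FI entries.
Rows 1 and 2 agree on I; apply I→D and equate their D entries.
Rows 1 and 2 agree on EJ; apply EJ→H and equate their H entries.
Rows 1 and 3 agree on H; apply H→G and equate their G entries.
Rows 1 and 3 agree on G; apply G→E and equate their E entries.
Row 1 is now all distinguished symbols — the join is lossless.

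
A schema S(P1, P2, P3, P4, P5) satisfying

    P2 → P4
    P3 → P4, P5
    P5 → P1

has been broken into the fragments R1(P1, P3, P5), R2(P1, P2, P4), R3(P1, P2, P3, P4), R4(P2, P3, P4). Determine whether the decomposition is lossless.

Chase test. Columns are P1, P2, P3, P4, P5; row i has aⱼ where attribute j ∈ Ri, else bᵢⱼ.
Initial tableau (one row per fragment):
  row 1: a1 b12 a3 b14 a5
  row 2: a1 a2 b23 a4 b25
  row 3: a1 a2 a3 a4 b35
  row 4: b41 a2 a3 a4 b45
Rows 1 and 3 agree on P3; apply P3→P4, P5 and equate their P4, P5 entries.
Rows 1 and 4 agree on P3; apply P3→P4, P5 and equate their P4, P5 entries.
Rows 1 and 4 agree on P5; apply P5→P1 and equate their P1 entries.
Row 3 is now all distinguished symbols — the join is lossless.

Yes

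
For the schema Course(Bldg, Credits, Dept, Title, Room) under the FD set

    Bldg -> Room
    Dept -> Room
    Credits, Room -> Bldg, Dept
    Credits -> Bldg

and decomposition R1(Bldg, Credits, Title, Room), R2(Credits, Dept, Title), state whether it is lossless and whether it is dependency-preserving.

Lossless test: (Credits, Title)⁺ = {Bldg, Credits, Dept, Title, Room}, which contains all of one fragment — lossless.
Dependency preservation: the restricted closure of {Dept} across the fragments never reaches {Room}, so Dept → Room cannot be enforced without a join — not preserved.

lossless but not dependency-preserving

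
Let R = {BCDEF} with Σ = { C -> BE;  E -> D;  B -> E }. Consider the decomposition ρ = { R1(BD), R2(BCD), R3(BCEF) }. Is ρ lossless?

Yes

Chase test. Columns are BCDEF; row i has aⱼ where attribute j ∈ Ri, else bᵢⱼ.
Initial tableau (one row per fragment):
  row 1: a1 b12 a3 b14 b15
  row 2: a1 a2 a3 b24 b25
  row 3: a1 a2 b33 a4 a5
Rows 2 and 3 agree on C; apply C→BE and equate their BE entries.
Rows 2 and 3 agree on E; apply E→D and equate their D entries.
Rows 1 and 2 agree on B; apply B→E and equate their E entries.
Row 3 is now all distinguished symbols — the join is lossless.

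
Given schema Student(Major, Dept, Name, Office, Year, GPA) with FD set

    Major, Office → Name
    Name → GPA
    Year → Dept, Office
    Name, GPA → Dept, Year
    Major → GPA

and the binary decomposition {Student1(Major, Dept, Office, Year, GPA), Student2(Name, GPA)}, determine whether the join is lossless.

Common attributes: Student1 ∩ Student2 = {GPA}.
No dependency enlarges {GPA}, so (GPA)⁺ = {GPA}.
The closure contains neither all of Student1 = {Major, Dept, Office, Year, GPA} nor all of Student2 = {Name, GPA}, so the common attributes are not a superkey of either fragment. The join is lossy.

No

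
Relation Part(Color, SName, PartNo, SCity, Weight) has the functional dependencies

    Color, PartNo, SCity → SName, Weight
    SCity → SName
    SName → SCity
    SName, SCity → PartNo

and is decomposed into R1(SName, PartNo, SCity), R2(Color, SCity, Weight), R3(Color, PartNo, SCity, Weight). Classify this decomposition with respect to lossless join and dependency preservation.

lossless and dependency-preserving

Lossless test (chase): Rows 1 and 2 agree on SCity; apply SCity→SName and equate their SName entries. Rows 1 and 3 agree on SCity; apply SCity→SName and equate their SName entries. Rows 1 and 2 agree on SName, SCity; apply SName, SCity→PartNo and equate their PartNo entries. Row 2 is now all distinguished symbols — the join is lossless.
Dependency preservation: Color, PartNo, SCity → SName, Weight is not contained in any single fragment, but the restricted closure of its left-hand side across the fragments still reaches the right-hand side; the remaining FDs each lie inside some fragment. All dependencies are preserved.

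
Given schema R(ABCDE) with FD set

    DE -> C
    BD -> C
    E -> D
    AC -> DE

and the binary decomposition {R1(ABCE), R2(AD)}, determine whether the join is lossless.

Common attributes: R1 ∩ R2 = {A}.
No dependency enlarges {A}, so (A)⁺ = {A}.
The closure contains neither all of R1 = {ABCE} nor all of R2 = {AD}, so the common attributes are not a superkey of either fragment. The join is lossy.

No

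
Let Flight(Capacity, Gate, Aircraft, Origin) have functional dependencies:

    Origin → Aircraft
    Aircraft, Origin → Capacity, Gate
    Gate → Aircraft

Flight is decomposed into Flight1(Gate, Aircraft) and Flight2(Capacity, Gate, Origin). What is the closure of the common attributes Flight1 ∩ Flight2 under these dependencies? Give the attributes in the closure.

Flight1 ∩ Flight2 = {Gate}.
Gate → Aircraft applies, adding Aircraft
Closure: {Gate, Aircraft}.

Gate, Aircraft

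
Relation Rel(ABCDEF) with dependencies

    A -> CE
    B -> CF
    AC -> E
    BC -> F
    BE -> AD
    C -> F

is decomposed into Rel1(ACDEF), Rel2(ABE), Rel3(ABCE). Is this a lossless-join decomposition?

No

Chase test. Columns are ABCDEF; row i has aⱼ where attribute j ∈ Reli, else bᵢⱼ.
Initial tableau (one row per fragment):
  row 1: a1 b12 a3 a4 a5 a6
  row 2: a1 a2 b23 b24 a5 b26
  row 3: a1 a2 a3 b34 a5 b36
Rows 1 and 2 agree on A; apply A→CE and equate their CE entries.
Rows 2 and 3 agree on B; apply B→CF and equate their CF entries.
Rows 2 and 3 agree on BE; apply BE→AD and equate their AD entries.
Rows 1 and 2 agree on C; apply C→F and equate their F entries.
No row becomes fully distinguished — the join is lossy.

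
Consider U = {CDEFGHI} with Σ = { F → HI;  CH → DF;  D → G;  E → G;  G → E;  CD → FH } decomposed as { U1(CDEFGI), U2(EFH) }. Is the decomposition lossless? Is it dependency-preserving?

Lossless test: (EF)⁺ = {EFGHI}, which contains all of one fragment — lossless.
Dependency preservation: the restricted closure of {CH} across the fragments never reaches {DF}, so CH → DF cannot be enforced without a join — not preserved.

lossless but not dependency-preserving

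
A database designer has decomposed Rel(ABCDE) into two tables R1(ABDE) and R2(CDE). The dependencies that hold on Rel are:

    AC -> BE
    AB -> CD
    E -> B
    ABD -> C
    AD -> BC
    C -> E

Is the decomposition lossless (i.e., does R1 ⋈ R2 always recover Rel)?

Common attributes: R1 ∩ R2 = {DE}.
Closure of {DE}: E → B applies, adding B. So (DE)⁺ = {BDE}.
The closure contains neither all of R1 = {ABDE} nor all of R2 = {CDE}, so the common attributes are not a superkey of either fragment. The join is lossy.

No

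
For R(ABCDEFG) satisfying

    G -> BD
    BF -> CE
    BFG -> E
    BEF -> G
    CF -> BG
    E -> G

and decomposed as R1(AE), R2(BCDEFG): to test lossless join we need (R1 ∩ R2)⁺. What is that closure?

BDEG

R1 ∩ R2 = {E}.
E → G applies, adding G
G → BD applies, adding BD
Closure: {BDEG}.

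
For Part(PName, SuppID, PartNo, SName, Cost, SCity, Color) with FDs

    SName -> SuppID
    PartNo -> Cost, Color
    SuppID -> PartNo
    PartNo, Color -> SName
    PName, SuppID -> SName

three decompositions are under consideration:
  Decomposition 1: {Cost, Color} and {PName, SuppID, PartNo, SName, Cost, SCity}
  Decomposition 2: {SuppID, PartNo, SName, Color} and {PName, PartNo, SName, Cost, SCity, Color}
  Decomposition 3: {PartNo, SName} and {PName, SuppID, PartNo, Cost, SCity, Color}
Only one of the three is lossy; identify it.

Decomposition 1: common = {Cost}, closure = {Cost} → lossy.
Decomposition 2: common = {PartNo, SName, Color}, closure = {SuppID, PartNo, SName, Cost, Color} → lossless.
Decomposition 3: common = {PartNo}, closure = {SuppID, PartNo, SName, Cost, Color} → lossless.

Decomposition 1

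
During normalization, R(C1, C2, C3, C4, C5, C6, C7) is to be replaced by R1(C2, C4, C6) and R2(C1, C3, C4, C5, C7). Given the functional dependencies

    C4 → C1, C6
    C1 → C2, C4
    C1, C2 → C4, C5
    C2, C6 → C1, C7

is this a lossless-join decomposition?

Yes

Common attributes: R1 ∩ R2 = {C4}.
Closure of {C4}: C4 → C1, C6 applies, adding C1, C6; C1 → C2, C4 applies, adding C2; C1, C2 → C4, C5 applies, adding C5; C2, C6 → C1, C7 applies, adding C7. So (C4)⁺ = {C1, C2, C4, C5, C6, C7}.
This closure contains every attribute of R1, so R1 ∩ R2 → R1. The join is lossless.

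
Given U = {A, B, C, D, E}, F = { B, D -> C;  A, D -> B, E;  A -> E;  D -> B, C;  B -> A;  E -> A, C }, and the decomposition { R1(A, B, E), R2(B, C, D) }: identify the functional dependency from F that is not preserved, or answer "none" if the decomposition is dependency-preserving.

E -> A, C

Check E → A, C: no single fragment contains all of {A, C, E}, and the restricted closure of {E} across the fragments never reaches {A, C}.
B, D → C is preserved.
A, D → B, E is preserved.
A → E is preserved.
D → B, C is preserved.
B → A is preserved.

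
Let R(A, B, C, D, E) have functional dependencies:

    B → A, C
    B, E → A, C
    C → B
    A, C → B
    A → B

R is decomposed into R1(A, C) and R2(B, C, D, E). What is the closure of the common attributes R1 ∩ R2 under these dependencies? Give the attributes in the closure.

R1 ∩ R2 = {C}.
C → B applies, adding B
B → A, C applies, adding A
Closure: {A, B, C}.

A, B, C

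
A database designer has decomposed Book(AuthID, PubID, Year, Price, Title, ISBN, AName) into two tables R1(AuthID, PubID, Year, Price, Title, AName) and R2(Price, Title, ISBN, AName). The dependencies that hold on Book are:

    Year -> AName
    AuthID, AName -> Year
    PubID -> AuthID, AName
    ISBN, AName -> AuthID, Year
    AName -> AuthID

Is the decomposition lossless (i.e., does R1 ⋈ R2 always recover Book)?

No

Common attributes: R1 ∩ R2 = {Price, Title, AName}.
Closure of {Price, Title, AName}: AName → AuthID applies, adding AuthID; AuthID, AName → Year applies, adding Year. So (Price, Title, AName)⁺ = {AuthID, Year, Price, Title, AName}.
The closure contains neither all of R1 = {AuthID, PubID, Year, Price, Title, AName} nor all of R2 = {Price, Title, ISBN, AName}, so the common attributes are not a superkey of either fragment. The join is lossy.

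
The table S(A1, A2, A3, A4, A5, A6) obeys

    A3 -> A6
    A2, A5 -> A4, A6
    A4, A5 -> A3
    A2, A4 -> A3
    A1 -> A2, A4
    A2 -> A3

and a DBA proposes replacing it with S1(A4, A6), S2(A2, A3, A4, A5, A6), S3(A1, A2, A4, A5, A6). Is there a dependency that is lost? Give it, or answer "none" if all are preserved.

none

A3 → A6 lies within S2.
A2, A5 → A4, A6 lies within S2.
A4, A5 → A3 lies within S2.
A2, A4 → A3 lies within S2.
A1 → A2, A4 lies within S3.
A2 → A3 lies within S2.
Every dependency is enforceable on the fragments, so the decomposition is dependency-preserving.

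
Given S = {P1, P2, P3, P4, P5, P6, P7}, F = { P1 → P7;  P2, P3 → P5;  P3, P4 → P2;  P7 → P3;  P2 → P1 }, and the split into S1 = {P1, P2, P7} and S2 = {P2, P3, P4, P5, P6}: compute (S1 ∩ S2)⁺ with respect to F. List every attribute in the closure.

S1 ∩ S2 = {P2}.
P2 → P1 applies, adding P1
P1 → P7 applies, adding P7
P7 → P3 applies, adding P3
P2, P3 → P5 applies, adding P5
Closure: {P1, P2, P3, P5, P7}.

P1, P2, P3, P5, P7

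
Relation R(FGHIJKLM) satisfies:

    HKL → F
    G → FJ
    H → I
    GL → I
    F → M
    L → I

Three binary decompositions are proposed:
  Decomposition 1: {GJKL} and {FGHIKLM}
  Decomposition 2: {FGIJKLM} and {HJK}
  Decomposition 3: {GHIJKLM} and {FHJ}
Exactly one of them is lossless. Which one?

Decomposition 1

Decomposition 1: common = {GKL}, closure = {FGIJKLM} → lossless.
Decomposition 2: common = {JK}, closure = {JK} → lossy.
Decomposition 3: common = {HJ}, closure = {HIJ} → lossy.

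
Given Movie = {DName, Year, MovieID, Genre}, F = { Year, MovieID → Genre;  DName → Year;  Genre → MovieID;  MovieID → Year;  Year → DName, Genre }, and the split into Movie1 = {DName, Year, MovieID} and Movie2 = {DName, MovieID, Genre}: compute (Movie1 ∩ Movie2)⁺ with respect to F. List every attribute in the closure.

Movie1 ∩ Movie2 = {DName, MovieID}.
DName → Year applies, adding Year
Year → DName, Genre applies, adding Genre
Closure: {DName, Year, MovieID, Genre}.

DName, Year, MovieID, Genre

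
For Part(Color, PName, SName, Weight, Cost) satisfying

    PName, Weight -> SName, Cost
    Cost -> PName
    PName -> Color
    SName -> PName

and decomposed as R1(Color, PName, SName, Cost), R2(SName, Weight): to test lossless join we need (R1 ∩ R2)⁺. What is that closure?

R1 ∩ R2 = {SName}.
SName → PName applies, adding PName
PName → Color applies, adding Color
Closure: {Color, PName, SName}.

Color, PName, SName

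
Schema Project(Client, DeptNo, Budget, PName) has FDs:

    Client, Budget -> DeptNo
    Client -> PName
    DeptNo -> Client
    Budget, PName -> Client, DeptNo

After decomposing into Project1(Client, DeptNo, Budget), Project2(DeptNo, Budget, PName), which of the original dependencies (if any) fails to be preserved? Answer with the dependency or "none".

Check Client → PName: no single fragment contains all of {Client, PName}, and the restricted closure of {Client} across the fragments never reaches {PName}.
Client, Budget → DeptNo is preserved.
DeptNo → Client is preserved.
Budget, PName → Client, DeptNo is preserved.

Client -> PName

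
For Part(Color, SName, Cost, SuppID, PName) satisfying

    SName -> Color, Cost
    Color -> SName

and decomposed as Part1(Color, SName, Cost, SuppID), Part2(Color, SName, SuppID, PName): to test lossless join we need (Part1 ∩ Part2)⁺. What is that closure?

Part1 ∩ Part2 = {Color, SName, SuppID}.
SName → Color, Cost applies, adding Cost
Closure: {Color, SName, Cost, SuppID}.

Color, SName, Cost, SuppID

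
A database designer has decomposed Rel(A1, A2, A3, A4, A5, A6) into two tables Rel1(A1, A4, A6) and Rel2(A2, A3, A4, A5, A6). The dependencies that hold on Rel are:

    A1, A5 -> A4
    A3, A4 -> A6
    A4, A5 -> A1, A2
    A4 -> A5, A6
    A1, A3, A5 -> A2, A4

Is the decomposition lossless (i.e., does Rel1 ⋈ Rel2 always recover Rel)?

Common attributes: Rel1 ∩ Rel2 = {A4, A6}.
Closure of {A4, A6}: A4 → A5, A6 applies, adding A5; A4, A5 → A1, A2 applies, adding A1, A2. So (A4, A6)⁺ = {A1, A2, A4, A5, A6}.
This closure contains every attribute of Rel1, so Rel1 ∩ Rel2 → Rel1. The join is lossless.

Yes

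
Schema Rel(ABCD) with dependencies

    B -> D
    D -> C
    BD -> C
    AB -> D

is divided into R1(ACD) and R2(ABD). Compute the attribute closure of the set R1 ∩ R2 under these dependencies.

ACD

R1 ∩ R2 = {AD}.
D → C applies, adding C
Closure: {ACD}.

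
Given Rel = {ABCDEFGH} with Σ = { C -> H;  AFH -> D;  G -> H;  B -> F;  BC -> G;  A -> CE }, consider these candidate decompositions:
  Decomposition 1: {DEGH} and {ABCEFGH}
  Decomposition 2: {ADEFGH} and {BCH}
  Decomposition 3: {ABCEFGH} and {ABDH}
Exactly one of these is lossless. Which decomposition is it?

Decomposition 1: common = {EGH}, closure = {EGH} → lossy.
Decomposition 2: common = {H}, closure = {H} → lossy.
Decomposition 3: common = {ABH}, closure = {ABCDEFGH} → lossless.

Decomposition 3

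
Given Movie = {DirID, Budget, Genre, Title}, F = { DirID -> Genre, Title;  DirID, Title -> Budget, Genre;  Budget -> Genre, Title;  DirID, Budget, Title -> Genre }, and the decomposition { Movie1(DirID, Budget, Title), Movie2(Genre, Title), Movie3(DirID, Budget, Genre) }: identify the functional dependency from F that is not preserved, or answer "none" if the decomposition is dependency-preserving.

none

DirID → Genre, Title: restricted closure across fragments reaches Genre, Title.
DirID, Title → Budget, Genre: restricted closure across fragments reaches Budget, Genre.
Budget → Genre, Title: restricted closure across fragments reaches Genre, Title.
DirID, Budget, Title → Genre: restricted closure across fragments reaches Genre.
Every dependency is enforceable on the fragments, so the decomposition is dependency-preserving.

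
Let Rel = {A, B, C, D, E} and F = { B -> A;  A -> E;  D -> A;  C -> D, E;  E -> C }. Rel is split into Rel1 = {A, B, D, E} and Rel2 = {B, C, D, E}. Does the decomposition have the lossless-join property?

Yes

Common attributes: Rel1 ∩ Rel2 = {B, D, E}.
Closure of {B, D, E}: B → A applies, adding A; E → C applies, adding C. So (B, D, E)⁺ = {A, B, C, D, E}.
This closure contains every attribute of Rel1, so Rel1 ∩ Rel2 → Rel1. The join is lossless.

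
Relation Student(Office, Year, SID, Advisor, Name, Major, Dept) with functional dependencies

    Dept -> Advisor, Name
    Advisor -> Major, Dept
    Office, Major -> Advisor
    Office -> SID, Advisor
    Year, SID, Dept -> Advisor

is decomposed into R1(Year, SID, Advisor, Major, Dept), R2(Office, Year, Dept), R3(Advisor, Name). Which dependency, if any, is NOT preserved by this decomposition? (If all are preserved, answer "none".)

Check Office → SID, Advisor: no single fragment contains all of {Office, SID, Advisor}, and the restricted closure of {Office} across the fragments never reaches {SID, Advisor}.
Dept → Advisor, Name is preserved.
Advisor → Major, Dept is preserved.
Office, Major → Advisor is preserved.
Year, SID, Dept → Advisor is preserved.

Office -> SID, Advisor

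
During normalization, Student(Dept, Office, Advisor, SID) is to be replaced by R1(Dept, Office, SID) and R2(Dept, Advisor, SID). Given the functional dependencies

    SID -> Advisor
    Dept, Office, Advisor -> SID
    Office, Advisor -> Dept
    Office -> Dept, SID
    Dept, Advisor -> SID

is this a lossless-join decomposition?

Yes

Common attributes: R1 ∩ R2 = {Dept, SID}.
Closure of {Dept, SID}: SID → Advisor applies, adding Advisor. So (Dept, SID)⁺ = {Dept, Advisor, SID}.
This closure contains every attribute of R2, so R1 ∩ R2 → R2. The join is lossless.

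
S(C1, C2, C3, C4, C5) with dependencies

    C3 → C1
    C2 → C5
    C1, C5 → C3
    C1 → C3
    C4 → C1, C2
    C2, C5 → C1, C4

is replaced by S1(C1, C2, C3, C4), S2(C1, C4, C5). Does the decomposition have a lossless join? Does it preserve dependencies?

Lossless test: (C1, C4)⁺ = {C1, C2, C3, C4, C5}, which contains all of one fragment — lossless.
Dependency preservation: C2 → C5; C1, C5 → C3; C2, C5 → C1, C4 are not contained in any single fragment, but the restricted closure of each left-hand side across the fragments still reaches the right-hand side; the remaining FDs each lie inside some fragment. All dependencies are preserved.

lossless and dependency-preserving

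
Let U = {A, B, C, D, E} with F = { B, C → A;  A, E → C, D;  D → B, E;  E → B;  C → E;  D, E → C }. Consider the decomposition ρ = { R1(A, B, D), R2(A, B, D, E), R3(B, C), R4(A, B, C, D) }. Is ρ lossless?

Yes

Chase test. Columns are A, B, C, D, E; row i has aⱼ where attribute j ∈ Ri, else bᵢⱼ.
Initial tableau (one row per fragment):
  row 1: a1 a2 b13 a4 b15
  row 2: a1 a2 b23 a4 a5
  row 3: b31 a2 a3 b34 b35
  row 4: a1 a2 a3 a4 b45
Rows 3 and 4 agree on B, C; apply B, C→A and equate their A entries.
Rows 1 and 2 agree on D; apply D→B, E and equate their B, E entries.
Rows 1 and 4 agree on D; apply D→B, E and equate their B, E entries.
Rows 3 and 4 agree on C; apply C→E and equate their E entries.
Rows 1 and 2 agree on D, E; apply D, E→C and equate their C entries.
Rows 1 and 4 agree on D, E; apply D, E→C and equate their C entries.
Rows 1 and 3 agree on A, E; apply A, E→C, D and equate their C, D entries.
Row 1 is now all distinguished symbols — the join is lossless.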